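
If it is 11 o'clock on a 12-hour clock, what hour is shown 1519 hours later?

6

1519 mod 12 = 7 (since 126·12 = 1512).
11 + 7 → 6 on a 12-hour dial.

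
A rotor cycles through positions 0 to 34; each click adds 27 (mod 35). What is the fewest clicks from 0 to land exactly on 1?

27·13 = 351 = 10·35 + 1, so 27⁻¹ ≡ 13 (mod 35).

13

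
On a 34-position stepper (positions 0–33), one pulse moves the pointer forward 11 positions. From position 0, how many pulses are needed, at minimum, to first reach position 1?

31

11·31 = 341 = 10·34 + 1, so 11⁻¹ ≡ 31 (mod 34).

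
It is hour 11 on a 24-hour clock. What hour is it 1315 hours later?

6

1315 − 54·24 = 19, so 1315 ≡ 19 (mod 24).
(11 + 19) mod 24 = 6.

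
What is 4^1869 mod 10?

Last digits of 4^n: 4, 6 (period 2).
1869 leaves remainder 1 on division by 2, so 4^1869 ends in 4.

4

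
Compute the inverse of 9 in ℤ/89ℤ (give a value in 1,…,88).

89 = 9·9 + 8
9 = 1·8 + 1
8 = 8·1 + 0
Back-substituting gives 9·10 ≡ 1 (mod 89).

10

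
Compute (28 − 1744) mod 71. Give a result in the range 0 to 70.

59

1744 mod 71 = 40 (since 24·71 = 1704).
(28 − 40) mod 71 = 59.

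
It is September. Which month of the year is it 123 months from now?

123 = 10·12 + 3, so 123 mod 12 = 3.
September + 3 months → December.

December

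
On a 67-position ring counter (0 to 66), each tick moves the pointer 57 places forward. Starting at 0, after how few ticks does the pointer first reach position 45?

57⁻¹ ≡ 20 (mod 67) because 57·20 = 1140 = 17·67 + 1.
So x ≡ 20·45 = 900 ≡ 29 (mod 67).

29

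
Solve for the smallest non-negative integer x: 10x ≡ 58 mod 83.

The inverse of 10 mod 83 is 25 (since 10·25 = 250 ≡ 1).
Multiplying both sides by 25: x ≡ 25·58 = 1450 ≡ 39 (mod 83).
Check: 10·39 = 390 = 4·83 + 58.

39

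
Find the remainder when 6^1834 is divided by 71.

5

Square-and-reduce mod 71: 6^1≡6, 6^2≡36, 6^4≡18, 6^8≡40, 6^16≡38, 6^32≡24, 6^64≡8, 6^128≡64, 6^256≡49, 6^512≡58, 6^1024≡27.
1834 = 2 + 8 + 32 + 256 + 512 + 1024, so 6^1834 ≡ 36·40·24·49·58·27 ≡ 5 (mod 71).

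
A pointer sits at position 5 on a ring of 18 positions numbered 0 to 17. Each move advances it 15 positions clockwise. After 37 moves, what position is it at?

2

37·15 = 555.
555 = 30·18 + 15, so 555 mod 18 = 15.
(5 + 15) mod 18 = 2.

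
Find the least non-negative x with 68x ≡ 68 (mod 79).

The inverse of 68 mod 79 is 43 (since 68·43 = 2924 ≡ 1).
Multiplying both sides by 43: x ≡ 43·68 = 2924 ≡ 1 (mod 79).
Check: 68·1 = 68 = 0·79 + 68.

1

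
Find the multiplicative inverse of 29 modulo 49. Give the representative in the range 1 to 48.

29·22 = 638 = 13·49 + 1, so 29⁻¹ ≡ 22 (mod 49).

22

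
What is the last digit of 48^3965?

8

Powers of 8 mod 10 repeat with period 4: 8, 4, 2, 6.
3965 leaves remainder 1 on division by 4, so 48^3965 ends in 8.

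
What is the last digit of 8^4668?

6

Last digits of 8^n: 8, 4, 2, 6 (period 4).
4668 leaves remainder 0 on division by 4, so 8^4668 ends in 6.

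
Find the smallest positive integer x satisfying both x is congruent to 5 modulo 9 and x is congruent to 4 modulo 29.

149

x ≡ 5 (mod 9) gives x ∈ {5, 14, 23, 32, 41, 50, 59, 68, …}.
The first of these with x mod 29 = 4 is 149.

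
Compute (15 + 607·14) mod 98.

607·14 = 8498.
8498 − 86·98 = 70, so 8498 ≡ 70 (mod 98).
(15 + 70) mod 98 = 85.

85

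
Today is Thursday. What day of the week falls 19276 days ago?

Saturday

19276 mod 7 = 5 (since 2753·7 = 19271).
Thursday − 5 days → Saturday.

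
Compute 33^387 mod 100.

77

By repeated squaring mod 100: 33^1≡33, 33^2≡89, 33^4≡21, 33^8≡41, 33^16≡81, 33^32≡61, 33^64≡21, 33^128≡41, 33^256≡81.
387 = 1 + 2 + 128 + 256, so 33^387 ≡ 33·89·41·81 ≡ 77 (mod 100).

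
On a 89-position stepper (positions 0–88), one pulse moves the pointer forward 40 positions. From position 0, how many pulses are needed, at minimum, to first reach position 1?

40·69 = 2760 = 31·89 + 1, so 40⁻¹ ≡ 69 (mod 89).

69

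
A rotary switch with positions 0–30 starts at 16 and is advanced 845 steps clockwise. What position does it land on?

845 = 27·31 + 8, so 845 mod 31 = 8.
(16 + 8) mod 31 = 24.

24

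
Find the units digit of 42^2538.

The units digit of 42^n cycles with period 4: 2, 4, 8, 6, …
2538 leaves remainder 2 on division by 4, so 42^2538 ends in 4.

4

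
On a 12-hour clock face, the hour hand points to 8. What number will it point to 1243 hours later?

1243 mod 12 = 7 (since 103·12 = 1236).
8 + 7 → 3 on a 12-hour dial.

3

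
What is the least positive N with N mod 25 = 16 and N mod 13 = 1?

Since 13·2 ≡ 1 (mod 25), take x = 1 + 13·((16−1)·2 mod 25) = 1 + 13·5 = 66.
Check: 66 mod 25 = 16, 66 mod 13 = 1.

66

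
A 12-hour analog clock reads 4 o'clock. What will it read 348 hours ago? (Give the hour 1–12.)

4

Dividing 348 by 12 gives quotient 29 and remainder 0.
4 − 0 → 4 on a 12-hour dial.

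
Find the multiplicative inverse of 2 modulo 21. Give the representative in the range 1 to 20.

11

21 = 10·2 + 1
2 = 2·1 + 0
Back-substituting gives 2·11 ≡ 1 (mod 21).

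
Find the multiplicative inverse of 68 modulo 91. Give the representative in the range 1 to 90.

68·87 = 5916 = 65·91 + 1, so 68⁻¹ ≡ 87 (mod 91).

87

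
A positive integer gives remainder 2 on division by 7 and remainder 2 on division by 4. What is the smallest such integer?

Since 4·2 ≡ 1 (mod 7), take x = 2 + 4·((2−2)·2 mod 7) = 2 + 4·0 = 2.
Check: 2 mod 7 = 2, 2 mod 4 = 2.

2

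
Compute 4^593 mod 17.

Square-and-reduce mod 17: 4^1≡4, 4^2≡16, 4^4≡1, 4^8≡1, 4^16≡1, 4^32≡1, 4^64≡1, 4^128≡1, 4^256≡1, 4^512≡1.
Since 593 = 1 + 16 + 64 + 512 in binary, 4^593 ≡ 4·1·1·1 ≡ 4 (mod 17).

4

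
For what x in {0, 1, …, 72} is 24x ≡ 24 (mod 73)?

The inverse of 24 mod 73 is 70 (since 24·70 = 1680 ≡ 1).
Multiplying both sides by 70: x ≡ 70·24 = 1680 ≡ 1 (mod 73).

1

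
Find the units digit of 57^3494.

9

Last digits of 7^n: 7, 9, 3, 1 (period 4).
3494 leaves remainder 2 on division by 4, so 57^3494 ends in 9.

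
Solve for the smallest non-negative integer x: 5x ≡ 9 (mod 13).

7

5⁻¹ ≡ 8 (mod 13) because 5·8 = 40 = 3·13 + 1.
Multiplying both sides by 8: x ≡ 8·9 = 72 ≡ 7 (mod 13).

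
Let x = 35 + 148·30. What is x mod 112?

107

148·30 = 4440.
4440 = 39·112 + 72, so 4440 mod 112 = 72.
(35 + 72) mod 112 = 107.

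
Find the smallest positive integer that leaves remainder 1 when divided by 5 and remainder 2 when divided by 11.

x ≡ 1 (mod 5) gives x ∈ {1, 6, 11, 16, 21, 26, 31, 36, …}.
The first of these with x mod 11 = 2 is 46.

46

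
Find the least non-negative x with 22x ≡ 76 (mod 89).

The inverse of 22 mod 89 is 85 (since 22·85 = 1870 ≡ 1).
So x ≡ 85·76 = 6460 ≡ 52 (mod 89).
Check: 22·52 = 1144 = 12·89 + 76.

52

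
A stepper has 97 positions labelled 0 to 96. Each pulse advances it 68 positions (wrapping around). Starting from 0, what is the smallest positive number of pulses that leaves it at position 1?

68·10 = 680 = 7·97 + 1, so 68⁻¹ ≡ 10 (mod 97).

10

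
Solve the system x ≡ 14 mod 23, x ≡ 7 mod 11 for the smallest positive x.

106

x ≡ 7 (mod 11) gives x ∈ {7, 18, 29, 40, 51, 62, 73, 84, …}.
The first of these with x mod 23 = 14 is 106.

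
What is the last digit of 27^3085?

Last digits of 7^n: 7, 9, 3, 1 (period 4).
3085 mod 4 = 1, so the last digit matches 7^1 = 7.

7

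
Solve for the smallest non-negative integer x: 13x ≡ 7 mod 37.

29

13⁻¹ ≡ 20 (mod 37) because 13·20 = 260 = 7·37 + 1.
So x ≡ 20·7 = 140 ≡ 29 (mod 37).
Check: 13·29 = 377 = 10·37 + 7.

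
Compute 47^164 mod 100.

81

Square-and-reduce mod 100: 47^1≡47, 47^2≡9, 47^4≡81, 47^8≡61, 47^16≡21, 47^32≡41, 47^64≡81, 47^128≡61.
164 = 4 + 32 + 128, so 47^164 ≡ 81·41·61 ≡ 81 (mod 100).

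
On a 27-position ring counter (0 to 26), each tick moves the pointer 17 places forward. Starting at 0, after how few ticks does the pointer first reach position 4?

17⁻¹ ≡ 8 (mod 27) because 17·8 = 136 = 5·27 + 1.
Multiplying both sides by 8: x ≡ 8·4 = 32 ≡ 5 (mod 27).
Check: 17·5 = 85 = 3·27 + 4.

5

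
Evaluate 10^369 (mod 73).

Square-and-reduce mod 73: 10^1≡10, 10^2≡27, 10^4≡72, 10^8≡1, 10^16≡1, 10^32≡1, 10^64≡1, 10^128≡1, 10^256≡1.
Since 369 = 1 + 16 + 32 + 64 + 256 in binary, 10^369 ≡ 10·1·1·1·1 ≡ 10 (mod 73).

10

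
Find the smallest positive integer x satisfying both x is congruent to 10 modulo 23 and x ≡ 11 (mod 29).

562

x ≡ 10 (mod 23) gives x ∈ {10, 33, 56, 79, 102, 125, 148, 171, …}.
The first of these with x mod 29 = 11 is 562.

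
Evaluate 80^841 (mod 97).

83

By repeated squaring mod 97: 80^1≡80, 80^2≡95, 80^4≡4, 80^8≡16, 80^16≡62, 80^32≡61, 80^64≡35, 80^128≡61, 80^256≡35, 80^512≡61.
841 = 1 + 8 + 64 + 256 + 512, so 80^841 ≡ 80·16·35·35·61 ≡ 83 (mod 97).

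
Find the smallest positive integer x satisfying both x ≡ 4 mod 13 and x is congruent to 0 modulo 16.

160

x ≡ 4 (mod 13) gives x ∈ {4, 17, 30, 43, 56, 69, 82, 95, …}.
The first of these with x mod 16 = 0 is 160.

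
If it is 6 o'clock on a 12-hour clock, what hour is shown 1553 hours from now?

11

Dividing 1553 by 12 gives quotient 129 and remainder 5.
6 + 5 → 11 on a 12-hour dial.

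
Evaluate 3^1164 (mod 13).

1

Square-and-reduce mod 13: 3^1≡3, 3^2≡9, 3^4≡3, 3^8≡9, 3^16≡3, 3^32≡9, 3^64≡3, 3^128≡9, 3^256≡3, 3^512≡9, 3^1024≡3.
Since 1164 = 4 + 8 + 128 + 1024 in binary, 3^1164 ≡ 3·9·9·3 ≡ 1 (mod 13).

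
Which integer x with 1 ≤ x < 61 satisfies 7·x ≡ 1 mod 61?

35

61 = 8·7 + 5
7 = 1·5 + 2
5 = 2·2 + 1
2 = 2·1 + 0
Back-substituting gives 7·35 ≡ 1 (mod 61).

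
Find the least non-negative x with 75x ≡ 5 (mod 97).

13

The inverse of 75 mod 97 is 22 (since 75·22 = 1650 ≡ 1).
So x ≡ 22·5 = 110 ≡ 13 (mod 97).
Check: 75·13 = 975 = 10·97 + 5.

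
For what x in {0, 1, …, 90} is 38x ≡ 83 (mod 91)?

The inverse of 38 mod 91 is 12 (since 38·12 = 456 ≡ 1).
Multiplying both sides by 12: x ≡ 12·83 = 996 ≡ 86 (mod 91).

86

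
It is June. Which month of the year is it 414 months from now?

December

414 − 34·12 = 6, so 414 ≡ 6 (mod 12).
June + 6 months → December.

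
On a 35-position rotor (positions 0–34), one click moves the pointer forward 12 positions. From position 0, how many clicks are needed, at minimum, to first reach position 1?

12·3 = 36 = 1·35 + 1, so 12⁻¹ ≡ 3 (mod 35).

3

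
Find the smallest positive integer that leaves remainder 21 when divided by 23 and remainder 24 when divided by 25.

274

Since 25·12 ≡ 1 (mod 23), take x = 24 + 25·((21−24)·12 mod 23) = 24 + 25·10 = 274.
Check: 274 mod 23 = 21, 274 mod 25 = 24.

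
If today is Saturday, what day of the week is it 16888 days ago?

16888 = 2412·7 + 4, so 16888 mod 7 = 4.
Saturday − 4 days → Tuesday.

Tuesday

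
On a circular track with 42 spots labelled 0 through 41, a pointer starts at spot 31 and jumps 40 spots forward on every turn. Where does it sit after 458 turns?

458·40 = 18320.
Dividing 18320 by 42 gives quotient 436 and remainder 8.
(31 + 8) mod 42 = 39.

39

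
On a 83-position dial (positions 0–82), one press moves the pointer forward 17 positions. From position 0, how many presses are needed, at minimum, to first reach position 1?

44

83 = 4·17 + 15
17 = 1·15 + 2
15 = 7·2 + 1
2 = 2·1 + 0
Back-substituting gives 17·44 ≡ 1 (mod 83).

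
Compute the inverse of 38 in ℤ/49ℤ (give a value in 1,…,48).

49 = 1·38 + 11
38 = 3·11 + 5
11 = 2·5 + 1
5 = 5·1 + 0
Back-substituting gives 38·40 ≡ 1 (mod 49).

40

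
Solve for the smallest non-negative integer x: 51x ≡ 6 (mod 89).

42

The inverse of 51 mod 89 is 7 (since 51·7 = 357 ≡ 1).
So x ≡ 7·6 = 42 ≡ 42 (mod 89).
Check: 51·42 = 2142 = 24·89 + 6.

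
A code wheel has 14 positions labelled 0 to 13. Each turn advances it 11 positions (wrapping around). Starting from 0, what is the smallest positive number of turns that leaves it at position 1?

14 = 1·11 + 3
11 = 3·3 + 2
3 = 1·2 + 1
2 = 2·1 + 0
Back-substituting gives 11·9 ≡ 1 (mod 14).

9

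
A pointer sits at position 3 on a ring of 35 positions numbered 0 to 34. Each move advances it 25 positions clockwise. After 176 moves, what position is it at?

176·25 = 4400.
4400 = 125·35 + 25, so 4400 mod 35 = 25.
(3 + 25) mod 35 = 28.

28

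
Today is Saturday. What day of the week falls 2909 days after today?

Wednesday

2909 = 415·7 + 4, so 2909 mod 7 = 4.
Saturday + 4 days → Wednesday.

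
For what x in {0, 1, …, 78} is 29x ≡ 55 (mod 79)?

70

29⁻¹ ≡ 30 (mod 79) because 29·30 = 870 = 11·79 + 1.
Multiplying both sides by 30: x ≡ 30·55 = 1650 ≡ 70 (mod 79).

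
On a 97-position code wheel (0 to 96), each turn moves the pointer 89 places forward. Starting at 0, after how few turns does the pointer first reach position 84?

38

The inverse of 89 mod 97 is 12 (since 89·12 = 1068 ≡ 1).
Multiplying both sides by 12: x ≡ 12·84 = 1008 ≡ 38 (mod 97).
Check: 89·38 = 3382 = 34·97 + 84.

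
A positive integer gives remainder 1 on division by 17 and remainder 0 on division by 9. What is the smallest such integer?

Since 9·2 ≡ 1 (mod 17), take x = 0 + 9·((1−0)·2 mod 17) = 0 + 9·2 = 18.
Check: 18 mod 17 = 1, 18 mod 9 = 0.

18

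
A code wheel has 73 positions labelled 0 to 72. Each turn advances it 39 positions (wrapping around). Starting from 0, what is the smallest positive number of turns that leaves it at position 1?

15

73 = 1·39 + 34
39 = 1·34 + 5
34 = 6·5 + 4
5 = 1·4 + 1
4 = 4·1 + 0
Back-substituting gives 39·15 ≡ 1 (mod 73).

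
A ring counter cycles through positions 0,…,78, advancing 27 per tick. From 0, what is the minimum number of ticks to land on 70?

26

27⁻¹ ≡ 41 (mod 79) because 27·41 = 1107 = 14·79 + 1.
Multiplying both sides by 41: x ≡ 41·70 = 2870 ≡ 26 (mod 79).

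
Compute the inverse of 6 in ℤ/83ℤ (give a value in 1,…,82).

83 = 13·6 + 5
6 = 1·5 + 1
5 = 5·1 + 0
Back-substituting gives 6·14 ≡ 1 (mod 83).

14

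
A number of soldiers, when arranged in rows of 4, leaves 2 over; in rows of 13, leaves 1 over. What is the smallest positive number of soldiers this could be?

14

Since 13·1 ≡ 1 (mod 4), take x = 1 + 13·((2−1)·1 mod 4) = 1 + 13·1 = 14.
Check: 14 mod 4 = 2, 14 mod 13 = 1.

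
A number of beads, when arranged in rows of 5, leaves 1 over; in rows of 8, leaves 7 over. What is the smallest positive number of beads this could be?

31

x ≡ 1 (mod 5) gives x ∈ {1, 6, 11, 16, 21, 26, 31}.
The first of these with x mod 8 = 7 is 31.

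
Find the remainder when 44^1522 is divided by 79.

44

Successive squares of 44 mod 79: 44^1≡44, 44^2≡40, 44^4≡20, 44^8≡5, 44^16≡25, 44^32≡72, 44^64≡49, 44^128≡31, 44^256≡13, 44^512≡11, 44^1024≡42.
Since 1522 = 2 + 16 + 32 + 64 + 128 + 256 + 1024 in binary, 44^1522 ≡ 40·25·72·49·31·13·42 ≡ 44 (mod 79).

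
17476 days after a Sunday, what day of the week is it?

17476 = 2496·7 + 4, so 17476 mod 7 = 4.
Sunday + 4 days → Thursday.

Thursday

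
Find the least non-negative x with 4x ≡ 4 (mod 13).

4⁻¹ ≡ 10 (mod 13) because 4·10 = 40 = 3·13 + 1.
So x ≡ 10·4 = 40 ≡ 1 (mod 13).
Check: 4·1 = 4 = 0·13 + 4.

1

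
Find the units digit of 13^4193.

Last digits of 3^n: 3, 9, 7, 1 (period 4).
4193 mod 4 = 1, so the last digit matches 3^1 = 3.

3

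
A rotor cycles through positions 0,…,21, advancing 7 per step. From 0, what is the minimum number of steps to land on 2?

The inverse of 7 mod 22 is 19 (since 7·19 = 133 ≡ 1).
So x ≡ 19·2 = 38 ≡ 16 (mod 22).

16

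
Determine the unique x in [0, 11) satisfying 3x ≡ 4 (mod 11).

The inverse of 3 mod 11 is 4 (since 3·4 = 12 ≡ 1).
So x ≡ 4·4 = 16 ≡ 5 (mod 11).
Check: 3·5 = 15 = 1·11 + 4.

5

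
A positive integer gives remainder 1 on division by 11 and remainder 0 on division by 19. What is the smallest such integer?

133

Since 19·7 ≡ 1 (mod 11), take x = 0 + 19·((1−0)·7 mod 11) = 0 + 19·7 = 133.
Check: 133 mod 11 = 1, 133 mod 19 = 0.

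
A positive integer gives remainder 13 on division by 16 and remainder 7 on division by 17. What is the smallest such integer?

x ≡ 13 (mod 16) gives x ∈ {13, 29, 45, 61, 77, 93, 109}.
The first of these with x mod 17 = 7 is 109.

109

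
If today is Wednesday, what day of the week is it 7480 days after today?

7480 mod 7 = 4 (since 1068·7 = 7476).
Wednesday + 4 days → Sunday.

Sunday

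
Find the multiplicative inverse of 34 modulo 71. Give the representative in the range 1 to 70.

71 = 2·34 + 3
34 = 11·3 + 1
3 = 3·1 + 0
Back-substituting gives 34·23 ≡ 1 (mod 71).

23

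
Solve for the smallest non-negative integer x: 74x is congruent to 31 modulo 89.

81

74⁻¹ ≡ 83 (mod 89) because 74·83 = 6142 = 69·89 + 1.
So x ≡ 83·31 = 2573 ≡ 81 (mod 89).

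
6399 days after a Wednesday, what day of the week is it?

Dividing 6399 by 7 gives quotient 914 and remainder 1.
Wednesday + 1 day → Thursday.

Thursday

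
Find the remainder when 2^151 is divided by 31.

By repeated squaring mod 31: 2^1≡2, 2^2≡4, 2^4≡16, 2^8≡8, 2^16≡2, 2^32≡4, 2^64≡16, 2^128≡8.
151 = 1 + 2 + 4 + 16 + 128, so 2^151 ≡ 2·4·16·2·8 ≡ 2 (mod 31).

2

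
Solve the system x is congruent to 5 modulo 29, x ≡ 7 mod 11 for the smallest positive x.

x ≡ 7 (mod 11) gives x ∈ {7, 18, 29, 40, 51, 62, 73, 84, …}.
The first of these with x mod 29 = 5 is 150.

150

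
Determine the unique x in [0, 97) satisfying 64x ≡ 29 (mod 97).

The inverse of 64 mod 97 is 47 (since 64·47 = 3008 ≡ 1).
So x ≡ 47·29 = 1363 ≡ 5 (mod 97).

5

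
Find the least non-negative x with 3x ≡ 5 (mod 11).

9

3⁻¹ ≡ 4 (mod 11) because 3·4 = 12 = 1·11 + 1.
So x ≡ 4·5 = 20 ≡ 9 (mod 11).
Check: 3·9 = 27 = 2·11 + 5.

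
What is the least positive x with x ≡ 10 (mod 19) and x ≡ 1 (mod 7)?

29

x ≡ 1 (mod 7) gives x ∈ {1, 8, 15, 22, 29}.
The first of these with x mod 19 = 10 is 29.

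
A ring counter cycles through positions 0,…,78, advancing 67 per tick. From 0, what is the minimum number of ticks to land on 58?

The inverse of 67 mod 79 is 46 (since 67·46 = 3082 ≡ 1).
So x ≡ 46·58 = 2668 ≡ 61 (mod 79).

61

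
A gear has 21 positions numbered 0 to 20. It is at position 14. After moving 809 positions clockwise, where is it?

809 − 38·21 = 11, so 809 ≡ 11 (mod 21).
(14 + 11) mod 21 = 4.

4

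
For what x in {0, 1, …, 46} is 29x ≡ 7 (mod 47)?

29⁻¹ ≡ 13 (mod 47) because 29·13 = 377 = 8·47 + 1.
Multiplying both sides by 13: x ≡ 13·7 = 91 ≡ 44 (mod 47).
Check: 29·44 = 1276 = 27·47 + 7.

44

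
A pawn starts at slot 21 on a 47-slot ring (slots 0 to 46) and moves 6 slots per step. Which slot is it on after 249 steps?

11

249·6 = 1494.
1494 mod 47 = 37 (since 31·47 = 1457).
(21 + 37) mod 47 = 11.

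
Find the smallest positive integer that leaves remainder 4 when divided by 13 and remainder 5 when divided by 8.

69

x ≡ 5 (mod 8) gives x ∈ {5, 13, 21, 29, 37, 45, 53, 61, …}.
The first of these with x mod 13 = 4 is 69.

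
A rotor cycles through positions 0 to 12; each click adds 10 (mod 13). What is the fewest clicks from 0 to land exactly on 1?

4

10·4 = 40 = 3·13 + 1, so 10⁻¹ ≡ 4 (mod 13).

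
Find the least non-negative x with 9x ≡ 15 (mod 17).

13

9⁻¹ ≡ 2 (mod 17) because 9·2 = 18 = 1·17 + 1.
Multiplying both sides by 2: x ≡ 2·15 = 30 ≡ 13 (mod 17).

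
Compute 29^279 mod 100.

Successive squares of 29 mod 100: 29^1≡29, 29^2≡41, 29^4≡81, 29^8≡61, 29^16≡21, 29^32≡41, 29^64≡81, 29^128≡61, 29^256≡21.
279 = 1 + 2 + 4 + 16 + 256, so 29^279 ≡ 29·41·81·21·21 ≡ 69 (mod 100).

69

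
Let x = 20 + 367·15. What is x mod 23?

5

367·15 = 5505.
Dividing 5505 by 23 gives quotient 239 and remainder 8.
(20 + 8) mod 23 = 5.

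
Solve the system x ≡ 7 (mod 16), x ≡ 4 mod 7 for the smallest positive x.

39

Since 7·7 ≡ 1 (mod 16), take x = 4 + 7·((7−4)·7 mod 16) = 4 + 7·5 = 39.
Check: 39 mod 16 = 7, 39 mod 7 = 4.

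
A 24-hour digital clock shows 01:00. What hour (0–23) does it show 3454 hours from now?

3454 = 143·24 + 22, so 3454 mod 24 = 22.
(1 + 22) mod 24 = 23.

23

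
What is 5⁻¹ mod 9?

9 = 1·5 + 4
5 = 1·4 + 1
4 = 4·1 + 0
Back-substituting gives 5·2 ≡ 1 (mod 9).

2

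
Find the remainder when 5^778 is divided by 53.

17

By repeated squaring mod 53: 5^1≡5, 5^2≡25, 5^4≡42, 5^8≡15, 5^16≡13, 5^32≡10, 5^64≡47, 5^128≡36, 5^256≡24, 5^512≡46.
778 = 2 + 8 + 256 + 512, so 5^778 ≡ 25·15·24·46 ≡ 17 (mod 53).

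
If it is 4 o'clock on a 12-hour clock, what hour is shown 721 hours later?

5

721 = 60·12 + 1, so 721 mod 12 = 1.
4 + 1 → 5 on a 12-hour dial.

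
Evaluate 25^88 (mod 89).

1

Square-and-reduce mod 89: 25^1≡25, 25^2≡2, 25^4≡4, 25^8≡16, 25^16≡78, 25^32≡32, 25^64≡45.
88 = 8 + 16 + 64, so 25^88 ≡ 16·78·45 ≡ 1 (mod 89).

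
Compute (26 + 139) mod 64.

139 mod 64 = 11 (since 2·64 = 128).
(26 + 11) mod 64 = 37.

37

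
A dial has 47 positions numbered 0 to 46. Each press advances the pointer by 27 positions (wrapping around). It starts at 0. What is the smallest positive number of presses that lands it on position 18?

32

The inverse of 27 mod 47 is 7 (since 27·7 = 189 ≡ 1).
Multiplying both sides by 7: x ≡ 7·18 = 126 ≡ 32 (mod 47).
Check: 27·32 = 864 = 18·47 + 18.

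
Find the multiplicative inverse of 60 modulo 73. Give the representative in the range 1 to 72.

28

73 = 1·60 + 13
60 = 4·13 + 8
13 = 1·8 + 5
8 = 1·5 + 3
5 = 1·3 + 2
3 = 1·2 + 1
2 = 2·1 + 0
Back-substituting gives 60·28 ≡ 1 (mod 73).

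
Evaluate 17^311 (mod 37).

18

By repeated squaring mod 37: 17^1≡17, 17^2≡30, 17^4≡12, 17^8≡33, 17^16≡16, 17^32≡34, 17^64≡9, 17^128≡7, 17^256≡12.
311 = 1 + 2 + 4 + 16 + 32 + 256, so 17^311 ≡ 17·30·12·16·34·12 ≡ 18 (mod 37).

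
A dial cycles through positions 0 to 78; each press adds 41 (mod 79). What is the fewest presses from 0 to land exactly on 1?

27

79 = 1·41 + 38
41 = 1·38 + 3
38 = 12·3 + 2
3 = 1·2 + 1
2 = 2·1 + 0
Back-substituting gives 41·27 ≡ 1 (mod 79).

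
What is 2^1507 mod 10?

Powers of 2 mod 10 repeat with period 4: 2, 4, 8, 6.
1507 leaves remainder 3 on division by 4, so 2^1507 ends in 8.

8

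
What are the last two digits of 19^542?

By repeated squaring mod 100: 19^1≡19, 19^2≡61, 19^4≡21, 19^8≡41, 19^16≡81, 19^32≡61, 19^64≡21, 19^128≡41, 19^256≡81, 19^512≡61.
Since 542 = 2 + 4 + 8 + 16 + 512 in binary, 19^542 ≡ 61·21·41·81·61 ≡ 61 (mod 100).

61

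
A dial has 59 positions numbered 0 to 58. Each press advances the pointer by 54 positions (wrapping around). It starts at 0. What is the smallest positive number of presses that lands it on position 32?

The inverse of 54 mod 59 is 47 (since 54·47 = 2538 ≡ 1).
Multiplying both sides by 47: x ≡ 47·32 = 1504 ≡ 29 (mod 59).

29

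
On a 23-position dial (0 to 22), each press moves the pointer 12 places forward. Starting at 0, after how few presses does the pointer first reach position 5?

12⁻¹ ≡ 2 (mod 23) because 12·2 = 24 = 1·23 + 1.
Multiplying both sides by 2: x ≡ 2·5 = 10 ≡ 10 (mod 23).
Check: 12·10 = 120 = 5·23 + 5.

10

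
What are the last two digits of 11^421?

11

Successive squares of 11 mod 100: 11^1≡11, 11^2≡21, 11^4≡41, 11^8≡81, 11^16≡61, 11^32≡21, 11^64≡41, 11^128≡81, 11^256≡61.
Since 421 = 1 + 4 + 32 + 128 + 256 in binary, 11^421 ≡ 11·41·21·81·61 ≡ 11 (mod 100).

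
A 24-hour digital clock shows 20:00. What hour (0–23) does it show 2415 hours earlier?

2415 = 100·24 + 15, so 2415 mod 24 = 15.
(20 − 15) mod 24 = 5.

5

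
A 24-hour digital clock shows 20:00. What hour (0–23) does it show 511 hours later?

511 mod 24 = 7 (since 21·24 = 504).
(20 + 7) mod 24 = 3.

3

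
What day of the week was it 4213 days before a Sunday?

Monday

4213 − 601·7 = 6, so 4213 ≡ 6 (mod 7).
Sunday − 6 days → Monday.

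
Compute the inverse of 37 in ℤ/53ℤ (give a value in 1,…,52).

43

53 = 1·37 + 16
37 = 2·16 + 5
16 = 3·5 + 1
5 = 5·1 + 0
Back-substituting gives 37·43 ≡ 1 (mod 53).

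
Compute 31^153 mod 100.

91

Successive squares of 31 mod 100: 31^1≡31, 31^2≡61, 31^4≡21, 31^8≡41, 31^16≡81, 31^32≡61, 31^64≡21, 31^128≡41.
Since 153 = 1 + 8 + 16 + 128 in binary, 31^153 ≡ 31·41·81·41 ≡ 91 (mod 100).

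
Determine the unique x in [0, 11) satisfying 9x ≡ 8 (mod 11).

7

The inverse of 9 mod 11 is 5 (since 9·5 = 45 ≡ 1).
So x ≡ 5·8 = 40 ≡ 7 (mod 11).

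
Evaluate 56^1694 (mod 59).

By repeated squaring mod 59: 56^1≡56, 56^2≡9, 56^4≡22, 56^8≡12, 56^16≡26, 56^32≡27, 56^64≡21, 56^128≡28, 56^256≡17, 56^512≡53, 56^1024≡36.
1694 = 2 + 4 + 8 + 16 + 128 + 512 + 1024, so 56^1694 ≡ 9·22·12·26·28·53·36 ≡ 28 (mod 59).

28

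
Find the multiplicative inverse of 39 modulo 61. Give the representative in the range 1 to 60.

36

39·36 = 1404 = 23·61 + 1, so 39⁻¹ ≡ 36 (mod 61).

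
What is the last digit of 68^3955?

2

The units digit of 68^n cycles with period 4: 8, 4, 2, 6, …
3955 mod 4 = 3, so the last digit matches 8^3 = 2.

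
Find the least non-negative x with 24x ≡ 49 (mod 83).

47

24⁻¹ ≡ 45 (mod 83) because 24·45 = 1080 = 13·83 + 1.
Multiplying both sides by 45: x ≡ 45·49 = 2205 ≡ 47 (mod 83).
Check: 24·47 = 1128 = 13·83 + 49.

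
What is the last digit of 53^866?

9

The units digit of 53^n cycles with period 4: 3, 9, 7, 1, …
866 mod 4 = 2, so the last digit matches 3^2 = 9.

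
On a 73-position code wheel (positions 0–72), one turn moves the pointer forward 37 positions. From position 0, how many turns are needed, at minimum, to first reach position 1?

2

37·2 = 74 = 1·73 + 1, so 37⁻¹ ≡ 2 (mod 73).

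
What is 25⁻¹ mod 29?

7

29 = 1·25 + 4
25 = 6·4 + 1
4 = 4·1 + 0
Back-substituting gives 25·7 ≡ 1 (mod 29).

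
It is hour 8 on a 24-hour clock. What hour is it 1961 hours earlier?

1961 = 81·24 + 17, so 1961 mod 24 = 17.
(8 − 17) mod 24 = 15.

15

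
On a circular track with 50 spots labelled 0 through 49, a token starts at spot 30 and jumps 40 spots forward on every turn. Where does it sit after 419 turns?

40

419·40 = 16760.
Dividing 16760 by 50 gives quotient 335 and remainder 10.
(30 + 10) mod 50 = 40.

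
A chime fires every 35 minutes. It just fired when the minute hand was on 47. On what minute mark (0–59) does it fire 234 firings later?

17

234·35 = 8190.
Dividing 8190 by 60 gives quotient 136 and remainder 30.
(47 + 30) mod 60 = 17.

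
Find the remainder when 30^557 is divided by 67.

38

Successive squares of 30 mod 67: 30^1≡30, 30^2≡29, 30^4≡37, 30^8≡29, 30^16≡37, 30^32≡29, 30^64≡37, 30^128≡29, 30^256≡37, 30^512≡29.
557 = 1 + 4 + 8 + 32 + 512, so 30^557 ≡ 30·37·29·29·29 ≡ 38 (mod 67).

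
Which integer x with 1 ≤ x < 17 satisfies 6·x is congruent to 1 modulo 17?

17 = 2·6 + 5
6 = 1·5 + 1
5 = 5·1 + 0
Back-substituting gives 6·3 ≡ 1 (mod 17).

3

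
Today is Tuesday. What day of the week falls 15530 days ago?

Friday

15530 mod 7 = 4 (since 2218·7 = 15526).
Tuesday − 4 days → Friday.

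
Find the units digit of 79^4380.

1

Powers of 9 mod 10 repeat with period 2: 9, 1.
4380 mod 2 = 0, so the last digit matches 9^2 = 1.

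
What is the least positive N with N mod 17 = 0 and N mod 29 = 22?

51

Since 29·10 ≡ 1 (mod 17), take x = 22 + 29·((0−22)·10 mod 17) = 22 + 29·1 = 51.
Check: 51 mod 17 = 0, 51 mod 29 = 22.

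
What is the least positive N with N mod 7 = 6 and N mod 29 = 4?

x ≡ 6 (mod 7) gives x ∈ {6, 13, 20, 27, 34, 41, 48, 55, …}.
The first of these with x mod 29 = 4 is 62.

62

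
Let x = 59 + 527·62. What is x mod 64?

29

527·62 = 32674.
32674 = 510·64 + 34, so 32674 mod 64 = 34.
(59 + 34) mod 64 = 29.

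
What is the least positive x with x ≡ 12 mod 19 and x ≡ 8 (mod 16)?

88

x ≡ 8 (mod 16) gives x ∈ {8, 24, 40, 56, 72, 88}.
The first of these with x mod 19 = 12 is 88.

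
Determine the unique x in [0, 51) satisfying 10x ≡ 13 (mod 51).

37

10⁻¹ ≡ 46 (mod 51) because 10·46 = 460 = 9·51 + 1.
Multiplying both sides by 46: x ≡ 46·13 = 598 ≡ 37 (mod 51).
Check: 10·37 = 370 = 7·51 + 13.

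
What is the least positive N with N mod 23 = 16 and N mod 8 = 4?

108

Since 8·3 ≡ 1 (mod 23), take x = 4 + 8·((16−4)·3 mod 23) = 4 + 8·13 = 108.
Check: 108 mod 23 = 16, 108 mod 8 = 4.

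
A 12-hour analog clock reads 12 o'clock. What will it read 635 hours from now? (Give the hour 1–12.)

11

635 mod 12 = 11 (since 52·12 = 624).
12 + 11 → 11 on a 12-hour dial.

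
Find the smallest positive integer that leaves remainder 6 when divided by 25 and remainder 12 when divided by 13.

x ≡ 12 (mod 13) gives x ∈ {12, 25, 38, 51, 64, 77, 90, 103, …}.
The first of these with x mod 25 = 6 is 181.

181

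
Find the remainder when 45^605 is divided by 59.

Square-and-reduce mod 59: 45^1≡45, 45^2≡19, 45^4≡7, 45^8≡49, 45^16≡41, 45^32≡29, 45^64≡15, 45^128≡48, 45^256≡3, 45^512≡9.
605 = 1 + 4 + 8 + 16 + 64 + 512, so 45^605 ≡ 45·7·49·41·15·9 ≡ 17 (mod 59).

17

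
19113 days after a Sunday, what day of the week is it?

Wednesday

19113 mod 7 = 3 (since 2730·7 = 19110).
Sunday + 3 days → Wednesday.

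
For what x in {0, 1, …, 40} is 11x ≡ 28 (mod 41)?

11⁻¹ ≡ 15 (mod 41) because 11·15 = 165 = 4·41 + 1.
So x ≡ 15·28 = 420 ≡ 10 (mod 41).
Check: 11·10 = 110 = 2·41 + 28.

10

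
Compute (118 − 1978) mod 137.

1978 = 14·137 + 60, so 1978 mod 137 = 60.
(118 − 60) mod 137 = 58.

58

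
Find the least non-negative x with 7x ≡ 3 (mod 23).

7⁻¹ ≡ 10 (mod 23) because 7·10 = 70 = 3·23 + 1.
Multiplying both sides by 10: x ≡ 10·3 = 30 ≡ 7 (mod 23).

7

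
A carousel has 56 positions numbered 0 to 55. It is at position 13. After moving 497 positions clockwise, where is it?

Dividing 497 by 56 gives quotient 8 and remainder 49.
(13 + 49) mod 56 = 6.

6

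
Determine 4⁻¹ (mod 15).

4·4 = 16 = 1·15 + 1, so 4⁻¹ ≡ 4 (mod 15).

4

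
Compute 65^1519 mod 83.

By repeated squaring mod 83: 65^1≡65, 65^2≡75, 65^4≡64, 65^8≡29, 65^16≡11, 65^32≡38, 65^64≡33, 65^128≡10, 65^256≡17, 65^512≡40, 65^1024≡23.
1519 = 1 + 2 + 4 + 8 + 32 + 64 + 128 + 256 + 1024, so 65^1519 ≡ 65·75·64·29·38·33·10·17·23 ≡ 75 (mod 83).

75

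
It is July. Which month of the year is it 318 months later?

318 − 26·12 = 6, so 318 ≡ 6 (mod 12).
July + 6 months → January.

January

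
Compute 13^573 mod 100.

Square-and-reduce mod 100: 13^1≡13, 13^2≡69, 13^4≡61, 13^8≡21, 13^16≡41, 13^32≡81, 13^64≡61, 13^128≡21, 13^256≡41, 13^512≡81.
Since 573 = 1 + 4 + 8 + 16 + 32 + 512 in binary, 13^573 ≡ 13·61·21·41·81·81 ≡ 53 (mod 100).

53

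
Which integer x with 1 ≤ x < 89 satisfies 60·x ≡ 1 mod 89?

89 = 1·60 + 29
60 = 2·29 + 2
29 = 14·2 + 1
2 = 2·1 + 0
Back-substituting gives 60·46 ≡ 1 (mod 89).

46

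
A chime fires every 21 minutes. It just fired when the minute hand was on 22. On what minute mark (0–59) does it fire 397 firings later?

397·21 = 8337.
8337 − 138·60 = 57, so 8337 ≡ 57 (mod 60).
(22 + 57) mod 60 = 19.

19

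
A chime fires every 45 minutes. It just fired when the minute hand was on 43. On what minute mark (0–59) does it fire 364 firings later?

43

364·45 = 16380.
16380 − 273·60 = 0, so 16380 ≡ 0 (mod 60).
(43 + 0) mod 60 = 43.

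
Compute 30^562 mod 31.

Successive squares of 30 mod 31: 30^1≡30, 30^2≡1, 30^4≡1, 30^8≡1, 30^16≡1, 30^32≡1, 30^64≡1, 30^128≡1, 30^256≡1, 30^512≡1.
562 = 2 + 16 + 32 + 512, so 30^562 ≡ 1·1·1·1 ≡ 1 (mod 31).

1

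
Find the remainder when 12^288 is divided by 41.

18

By repeated squaring mod 41: 12^1≡12, 12^2≡21, 12^4≡31, 12^8≡18, 12^16≡37, 12^32≡16, 12^64≡10, 12^128≡18, 12^256≡37.
288 = 32 + 256, so 12^288 ≡ 16·37 ≡ 18 (mod 41).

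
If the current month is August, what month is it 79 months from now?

Dividing 79 by 12 gives quotient 6 and remainder 7.
August + 7 months → March.

March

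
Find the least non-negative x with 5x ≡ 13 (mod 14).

5⁻¹ ≡ 3 (mod 14) because 5·3 = 15 = 1·14 + 1.
Multiplying both sides by 3: x ≡ 3·13 = 39 ≡ 11 (mod 14).
Check: 5·11 = 55 = 3·14 + 13.

11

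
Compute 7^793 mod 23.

7

By repeated squaring mod 23: 7^1≡7, 7^2≡3, 7^4≡9, 7^8≡12, 7^16≡6, 7^32≡13, 7^64≡8, 7^128≡18, 7^256≡2, 7^512≡4.
793 = 1 + 8 + 16 + 256 + 512, so 7^793 ≡ 7·12·6·2·4 ≡ 7 (mod 23).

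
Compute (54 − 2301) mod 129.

75

2301 mod 129 = 108 (since 17·129 = 2193).
(54 − 108) mod 129 = 75.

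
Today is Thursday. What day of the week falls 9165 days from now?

Saturday

9165 mod 7 = 2 (since 1309·7 = 9163).
Thursday + 2 days → Saturday.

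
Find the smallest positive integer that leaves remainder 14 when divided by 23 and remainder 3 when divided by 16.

83

x ≡ 3 (mod 16) gives x ∈ {3, 19, 35, 51, 67, 83}.
The first of these with x mod 23 = 14 is 83.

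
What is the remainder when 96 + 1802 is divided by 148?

122

1802 − 12·148 = 26, so 1802 ≡ 26 (mod 148).
(96 + 26) mod 148 = 122.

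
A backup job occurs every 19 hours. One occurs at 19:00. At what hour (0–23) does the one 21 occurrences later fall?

10

21·19 = 399.
399 mod 24 = 15 (since 16·24 = 384).
(19 + 15) mod 24 = 10.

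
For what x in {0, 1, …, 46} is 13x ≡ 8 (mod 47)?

44

The inverse of 13 mod 47 is 29 (since 13·29 = 377 ≡ 1).
Multiplying both sides by 29: x ≡ 29·8 = 232 ≡ 44 (mod 47).
Check: 13·44 = 572 = 12·47 + 8.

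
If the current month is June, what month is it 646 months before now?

August

646 − 53·12 = 10, so 646 ≡ 10 (mod 12).
June − 10 months → August.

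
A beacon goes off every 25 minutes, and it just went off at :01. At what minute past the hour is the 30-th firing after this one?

31

30·25 = 750.
Dividing 750 by 60 gives quotient 12 and remainder 30.
(1 + 30) mod 60 = 31.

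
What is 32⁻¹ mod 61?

32·21 = 672 = 11·61 + 1, so 32⁻¹ ≡ 21 (mod 61).

21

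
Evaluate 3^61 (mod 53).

20

Successive squares of 3 mod 53: 3^1≡3, 3^2≡9, 3^4≡28, 3^8≡42, 3^16≡15, 3^32≡13.
61 = 1 + 4 + 8 + 16 + 32, so 3^61 ≡ 3·28·42·15·13 ≡ 20 (mod 53).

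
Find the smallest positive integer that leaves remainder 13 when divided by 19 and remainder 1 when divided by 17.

Since 17·9 ≡ 1 (mod 19), take x = 1 + 17·((13−1)·9 mod 19) = 1 + 17·13 = 222.
Check: 222 mod 19 = 13, 222 mod 17 = 1.

222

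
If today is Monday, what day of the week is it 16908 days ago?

Friday

16908 mod 7 = 3 (since 2415·7 = 16905).
Monday − 3 days → Friday.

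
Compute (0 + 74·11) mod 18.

4

74·11 = 814.
Dividing 814 by 18 gives quotient 45 and remainder 4.
(0 + 4) mod 18 = 4.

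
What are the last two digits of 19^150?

01

Successive squares of 19 mod 100: 19^1≡19, 19^2≡61, 19^4≡21, 19^8≡41, 19^16≡81, 19^32≡61, 19^64≡21, 19^128≡41.
Since 150 = 2 + 4 + 16 + 128 in binary, 19^150 ≡ 61·21·81·41 ≡ 1 (mod 100).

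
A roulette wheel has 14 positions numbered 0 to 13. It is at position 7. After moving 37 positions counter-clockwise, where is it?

37 − 2·14 = 9, so 37 ≡ 9 (mod 14).
(7 − 9) mod 14 = 12.

12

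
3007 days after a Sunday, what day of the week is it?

Thursday

3007 = 429·7 + 4, so 3007 mod 7 = 4.
Sunday + 4 days → Thursday.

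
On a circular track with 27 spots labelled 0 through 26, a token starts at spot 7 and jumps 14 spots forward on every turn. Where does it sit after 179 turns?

2

179·14 = 2506.
2506 − 92·27 = 22, so 2506 ≡ 22 (mod 27).
(7 + 22) mod 27 = 2.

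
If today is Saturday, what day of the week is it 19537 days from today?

19537 − 2791·7 = 0, so 19537 ≡ 0 (mod 7).
Saturday + 0 days → Saturday.

Saturday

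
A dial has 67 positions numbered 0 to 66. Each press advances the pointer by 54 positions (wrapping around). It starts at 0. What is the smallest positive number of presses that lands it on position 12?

30

54⁻¹ ≡ 36 (mod 67) because 54·36 = 1944 = 29·67 + 1.
So x ≡ 36·12 = 432 ≡ 30 (mod 67).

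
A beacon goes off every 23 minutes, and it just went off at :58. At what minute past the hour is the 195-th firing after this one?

43

195·23 = 4485.
4485 = 74·60 + 45, so 4485 mod 60 = 45.
(58 + 45) mod 60 = 43.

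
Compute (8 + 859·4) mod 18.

859·4 = 3436.
Dividing 3436 by 18 gives quotient 190 and remainder 16.
(8 + 16) mod 18 = 6.

6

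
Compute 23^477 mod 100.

Square-and-reduce mod 100: 23^1≡23, 23^2≡29, 23^4≡41, 23^8≡81, 23^16≡61, 23^32≡21, 23^64≡41, 23^128≡81, 23^256≡61.
Since 477 = 1 + 4 + 8 + 16 + 64 + 128 + 256 in binary, 23^477 ≡ 23·41·81·61·41·81·61 ≡ 3 (mod 100).

3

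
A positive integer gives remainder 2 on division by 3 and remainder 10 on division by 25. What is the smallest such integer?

35

x ≡ 2 (mod 3) gives x ∈ {2, 5, 8, 11, 14, 17, 20, 23, …}.
The first of these with x mod 25 = 10 is 35.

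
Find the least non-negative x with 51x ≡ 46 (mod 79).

4

The inverse of 51 mod 79 is 31 (since 51·31 = 1581 ≡ 1).
Multiplying both sides by 31: x ≡ 31·46 = 1426 ≡ 4 (mod 79).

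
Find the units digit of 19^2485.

9

Last digits of 9^n: 9, 1 (period 2).
2485 leaves remainder 1 on division by 2, so 19^2485 ends in 9.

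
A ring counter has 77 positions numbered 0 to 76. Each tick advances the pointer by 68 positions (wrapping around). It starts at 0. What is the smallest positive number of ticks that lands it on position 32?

68⁻¹ ≡ 17 (mod 77) because 68·17 = 1156 = 15·77 + 1.
So x ≡ 17·32 = 544 ≡ 5 (mod 77).
Check: 68·5 = 340 = 4·77 + 32.

5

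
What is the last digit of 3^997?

3

Powers of 3 mod 10 repeat with period 4: 3, 9, 7, 1.
997 leaves remainder 1 on division by 4, so 3^997 ends in 3.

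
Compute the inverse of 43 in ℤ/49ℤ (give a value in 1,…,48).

43·8 = 344 = 7·49 + 1, so 43⁻¹ ≡ 8 (mod 49).

8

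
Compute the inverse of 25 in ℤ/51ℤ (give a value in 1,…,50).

51 = 2·25 + 1
25 = 25·1 + 0
Back-substituting gives 25·49 ≡ 1 (mod 51).

49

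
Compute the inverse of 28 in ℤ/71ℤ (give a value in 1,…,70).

33

28·33 = 924 = 13·71 + 1, so 28⁻¹ ≡ 33 (mod 71).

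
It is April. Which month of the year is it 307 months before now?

September

307 mod 12 = 7 (since 25·12 = 300).
April − 7 months → September.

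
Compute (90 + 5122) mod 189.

109

Dividing 5122 by 189 gives quotient 27 and remainder 19.
(90 + 19) mod 189 = 109.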